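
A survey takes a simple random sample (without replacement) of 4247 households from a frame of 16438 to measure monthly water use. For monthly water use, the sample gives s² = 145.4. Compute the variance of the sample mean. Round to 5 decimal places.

0.02539

Under SRS without replacement, Var(ȳ) = (1 − f)·s²/n with f = n/N = 4247/16438 = 0.25836476.
Var(ȳ) = (1 − 0.25836476)·145.4/4247 = 0.74163524·0.034235931 = 0.025390573.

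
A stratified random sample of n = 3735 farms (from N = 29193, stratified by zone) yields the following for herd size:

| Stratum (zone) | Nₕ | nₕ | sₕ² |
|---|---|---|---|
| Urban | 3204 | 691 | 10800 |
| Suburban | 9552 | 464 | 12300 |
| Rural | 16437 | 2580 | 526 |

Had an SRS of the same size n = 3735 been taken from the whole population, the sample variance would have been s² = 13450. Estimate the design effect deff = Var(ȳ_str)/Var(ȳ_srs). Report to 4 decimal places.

0.9242

Var(ȳ_str) = Σ Wₕ²(1−fₕ)sₕ²/nₕ with Wₕ = Nₕ/29193:
  Urban: (3204/29193)²·(1−691/3204)·10800/691 = 0.14766353
  Suburban: (9552/29193)²·(1−464/9552)·12300/464 = 2.7001775
  Rural: (16437/29193)²·(1−2580/16437)·526/2580 = 0.054487936
  → Var(ȳ_str) = 2.902329.
Var(ȳ_srs) = (1 − 3735/29193)·13450/3735 = 3.1403441.
deff = 2.902329 / 3.1403441 = 0.9242.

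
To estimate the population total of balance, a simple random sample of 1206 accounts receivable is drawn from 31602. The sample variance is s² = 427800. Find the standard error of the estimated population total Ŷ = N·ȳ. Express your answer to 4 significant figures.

583700

Var(Ŷ) = N²·Var(ȳ) = N²·(1 − n/N)·s²/n.
f = 1206/31602 = 0.03816214; Var(ȳ) = 0.96183786·427800/1206 = 341.18925.
Var(Ŷ) = 31602² · 341.18925 = 3.4074107 × 10^11.
SE(Ŷ) = √(3.4074107 × 10^11) = 583700.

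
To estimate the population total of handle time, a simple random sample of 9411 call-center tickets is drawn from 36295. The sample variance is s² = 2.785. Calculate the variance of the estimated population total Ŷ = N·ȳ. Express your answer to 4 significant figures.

288800

Var(Ŷ) = N²·Var(ȳ) = N²·(1 − n/N)·s²/n.
f = 9411/36295 = 0.25929191; Var(ȳ) = 0.74070809·2.785/9411 = 2.1919796 × 10^-4.
Var(Ŷ) = 36295² · (2.1919796 × 10^-4) = 288755.4.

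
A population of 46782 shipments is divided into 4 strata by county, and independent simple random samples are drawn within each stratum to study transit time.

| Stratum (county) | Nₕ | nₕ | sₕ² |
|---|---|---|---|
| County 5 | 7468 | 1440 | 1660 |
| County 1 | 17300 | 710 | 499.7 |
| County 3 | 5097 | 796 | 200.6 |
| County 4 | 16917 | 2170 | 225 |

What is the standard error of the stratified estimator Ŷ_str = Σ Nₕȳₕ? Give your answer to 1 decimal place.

16890.3

Var(Ŷ_str) = Σₕ Nₕ²(1 − fₕ)sₕ²/nₕ.
County 5: 7468²·(1 − 1440/7468)·1660/1440 = 5.1894717 × 10^7.
County 1: 17300²·(1 − 710/17300)·499.7/710 = 2.0199634 × 10^8.
County 3: 5097²·(1 − 796/5097)·200.6/796 = 5.524614 × 10^6.
County 4: 16917²·(1 − 2170/16917)·225/2170 = 2.5867223 × 10^7.
Sum = 2.8528289 × 10^8.
SE = √(2.8528289 × 10^8) = 16890.3.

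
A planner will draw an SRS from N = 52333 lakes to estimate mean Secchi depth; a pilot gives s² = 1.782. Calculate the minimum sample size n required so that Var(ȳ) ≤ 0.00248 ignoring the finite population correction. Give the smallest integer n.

719

Without fpc, n₀ = s²/D = 1.782/0.00248 = 718.5484.
Rounding up, n = 719.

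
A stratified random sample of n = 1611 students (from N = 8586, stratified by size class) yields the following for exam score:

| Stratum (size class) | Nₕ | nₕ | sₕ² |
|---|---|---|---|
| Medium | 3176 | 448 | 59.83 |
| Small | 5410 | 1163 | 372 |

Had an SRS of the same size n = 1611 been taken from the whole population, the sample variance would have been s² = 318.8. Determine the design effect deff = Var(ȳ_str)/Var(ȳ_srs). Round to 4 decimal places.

Var(ȳ_str) = Σ Wₕ²(1−fₕ)sₕ²/nₕ with Wₕ = Nₕ/8586:
  Medium: (3176/8586)²·(1−448/3176)·59.83/448 = 0.015695823
  Small: (5410/8586)²·(1−1163/5410)·372/1163 = 0.099692155
  → Var(ȳ_str) = 0.11538798.
Var(ȳ_srs) = (1 − 1611/8586)·318.8/1611 = 0.1607593.
deff = 0.11538798 / 0.1607593 = 0.7178.

0.7178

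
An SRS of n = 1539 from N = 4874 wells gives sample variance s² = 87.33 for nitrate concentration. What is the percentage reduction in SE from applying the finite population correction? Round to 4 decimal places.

17.2810

f = n/N = 1539/4874 = 0.31575708.
SE_no-fpc = √(s²/n) = 0.23821133; SE_fpc = √((1−f)s²/n) = 0.19704598.
Ratio = √(1−f) = 0.82718977. Reduction = 100·(1 − 0.82718977) = 17.2810%.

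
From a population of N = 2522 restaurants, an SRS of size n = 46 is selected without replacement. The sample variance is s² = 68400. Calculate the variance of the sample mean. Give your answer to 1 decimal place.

1459.8

Under SRS without replacement, Var(ȳ) = (1 − f)·s²/n with f = n/N = 46/2522 = 0.01823949.
Var(ȳ) = (1 − 0.01823949)·68400/46 = 0.98176051·1486.9565 = 1459.8352.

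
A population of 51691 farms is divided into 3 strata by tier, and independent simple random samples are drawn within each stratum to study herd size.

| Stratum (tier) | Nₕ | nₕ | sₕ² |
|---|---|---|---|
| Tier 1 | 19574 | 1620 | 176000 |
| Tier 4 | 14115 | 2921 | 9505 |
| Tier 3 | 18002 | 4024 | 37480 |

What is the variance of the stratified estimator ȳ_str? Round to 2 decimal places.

15.36

Var(ȳ_str) = Σₕ Wₕ²(1 − fₕ)sₕ²/nₕ with Wₕ = Nₕ/N, N = 51691.
Tier 1: Wₕ = 0.37867327; term = 0.37867327²·(1 − 0.08276285)·176000/1620 = 14.289222.
Tier 4: Wₕ = 0.27306494; term = 0.27306494²·(1 − 0.20694297)·9505/2921 = 0.19242296.
Tier 3: Wₕ = 0.34826179; term = 0.34826179²·(1 − 0.22353072)·37480/4024 = 0.87715741.
Sum = 15.358802.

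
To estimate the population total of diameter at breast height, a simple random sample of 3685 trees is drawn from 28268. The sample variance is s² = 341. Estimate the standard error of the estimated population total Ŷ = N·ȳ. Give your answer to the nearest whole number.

Var(Ŷ) = N²·Var(ȳ) = N²·(1 − n/N)·s²/n.
f = 3685/28268 = 0.13035942; Var(ȳ) = 0.86964058·341/3685 = 0.080474203.
Var(Ŷ) = 28268² · 0.080474203 = 6.4305312 × 10^7.
SE(Ŷ) = √(6.4305312 × 10^7) = 8019.

8019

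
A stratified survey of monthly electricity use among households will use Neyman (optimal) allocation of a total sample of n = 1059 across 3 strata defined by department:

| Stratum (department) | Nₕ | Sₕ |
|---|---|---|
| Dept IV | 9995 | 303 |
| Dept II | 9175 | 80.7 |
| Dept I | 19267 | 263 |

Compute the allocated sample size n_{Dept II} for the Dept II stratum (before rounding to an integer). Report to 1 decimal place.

Neyman allocation: nₕ = n·NₕSₕ / Σⱼ NⱼSⱼ.
Σ NⱼSⱼ = 9995·303 + 9175·80.7 + 19267·263 = 8.8361285 × 10^6.
n_{Dept II} = 1059·9175·80.7 / (8.8361285 × 10^6) = 88.7.

88.7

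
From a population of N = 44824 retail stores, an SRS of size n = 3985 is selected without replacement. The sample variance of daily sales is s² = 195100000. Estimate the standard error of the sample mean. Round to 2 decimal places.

211.20

Under SRS without replacement, Var(ȳ) = (1 − f)·s²/n with f = n/N = 3985/44824 = 0.08890327.
Var(ȳ) = (1 − 0.08890327)·195100000/3985 = 0.91109673·48958.595 = 44606.016.
SE(ȳ) = √(44606.016) = 211.20.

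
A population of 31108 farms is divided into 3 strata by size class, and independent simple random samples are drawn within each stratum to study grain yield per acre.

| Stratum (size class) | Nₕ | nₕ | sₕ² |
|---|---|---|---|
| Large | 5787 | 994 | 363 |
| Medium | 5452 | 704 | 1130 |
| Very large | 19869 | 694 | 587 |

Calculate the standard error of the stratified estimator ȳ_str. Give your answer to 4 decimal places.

0.6216

Var(ȳ_str) = Σₕ Wₕ²(1 − fₕ)sₕ²/nₕ with Wₕ = Nₕ/N, N = 31108.
Large: Wₕ = 0.18602932; term = 0.18602932²·(1 − 0.17176430)·363/994 = 0.010467355.
Medium: Wₕ = 0.17526038; term = 0.17526038²·(1 − 0.12912693)·1130/704 = 0.04293665.
Very large: Wₕ = 0.63871030; term = 0.63871030²·(1 − 0.03492878)·587/694 = 0.33300123.
Sum = 0.38640524.
SE = √(0.38640524) = 0.6216.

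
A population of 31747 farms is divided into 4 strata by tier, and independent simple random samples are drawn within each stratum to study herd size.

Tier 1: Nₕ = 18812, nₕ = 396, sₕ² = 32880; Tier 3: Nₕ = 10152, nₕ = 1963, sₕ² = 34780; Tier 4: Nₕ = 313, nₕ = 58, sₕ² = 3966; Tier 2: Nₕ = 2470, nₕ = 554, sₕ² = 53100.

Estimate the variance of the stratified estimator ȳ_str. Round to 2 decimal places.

30.46

Var(ȳ_str) = Σₕ Wₕ²(1 − fₕ)sₕ²/nₕ with Wₕ = Nₕ/N, N = 31747.
Tier 1: Wₕ = 0.59255993; term = 0.59255993²·(1 − 0.02105039)·32880/396 = 28.540496.
Tier 3: Wₕ = 0.31977825; term = 0.31977825²·(1 − 0.19336091)·34780/1963 = 1.4614581.
Tier 4: Wₕ = 0.00985920; term = 0.00985920²·(1 − 0.18530351)·3966/58 = 0.0054150672.
Tier 2: Wₕ = 0.07780263; term = 0.07780263²·(1 − 0.22429150)·53100/554 = 0.45006147.
Sum = 30.457431.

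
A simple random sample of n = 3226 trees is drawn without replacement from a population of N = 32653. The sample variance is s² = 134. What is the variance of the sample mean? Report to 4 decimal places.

0.0374

Under SRS without replacement, Var(ȳ) = (1 − f)·s²/n with f = n/N = 3226/32653 = 0.09879644.
Var(ȳ) = (1 − 0.09879644)·134/3226 = 0.90120356·0.041537508 = 0.03743375.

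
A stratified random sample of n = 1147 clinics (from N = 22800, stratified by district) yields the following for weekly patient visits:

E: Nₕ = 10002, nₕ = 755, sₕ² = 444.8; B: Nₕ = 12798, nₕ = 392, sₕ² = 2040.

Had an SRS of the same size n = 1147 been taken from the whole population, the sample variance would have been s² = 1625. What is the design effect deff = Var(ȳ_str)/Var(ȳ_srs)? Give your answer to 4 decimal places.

Var(ȳ_str) = Σ Wₕ²(1−fₕ)sₕ²/nₕ with Wₕ = Nₕ/22800:
  E: (10002/22800)²·(1−755/10002)·444.8/755 = 0.10481799
  B: (12798/22800)²·(1−392/12798)·2040/392 = 1.5894552
  → Var(ȳ_str) = 1.6942732.
Var(ȳ_srs) = (1 − 1147/22800)·1625/1147 = 1.3454674.
deff = 1.6942732 / 1.3454674 = 1.2592.

1.2592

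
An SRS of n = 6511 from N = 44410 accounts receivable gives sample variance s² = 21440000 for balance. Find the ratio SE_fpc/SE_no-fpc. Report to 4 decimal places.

0.9238

f = n/N = 6511/44410 = 0.14661112.
SE_no-fpc = √(s²/n) = 57.383699; SE_fpc = √((1−f)s²/n) = 53.010516.
Ratio = √(1−f) = 0.92379049.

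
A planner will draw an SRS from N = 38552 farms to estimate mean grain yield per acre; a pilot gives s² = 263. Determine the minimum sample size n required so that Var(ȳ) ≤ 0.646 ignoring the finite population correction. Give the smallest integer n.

408

Without fpc, n₀ = s²/D = 263/0.646 = 407.1207.
Rounding up, n = 408.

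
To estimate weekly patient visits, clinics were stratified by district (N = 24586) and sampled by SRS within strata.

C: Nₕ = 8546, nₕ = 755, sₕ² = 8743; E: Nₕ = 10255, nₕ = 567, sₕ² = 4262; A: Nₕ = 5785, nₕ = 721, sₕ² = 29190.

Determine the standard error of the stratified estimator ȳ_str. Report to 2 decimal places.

Var(ȳ_str) = Σₕ Wₕ²(1 − fₕ)sₕ²/nₕ with Wₕ = Nₕ/N, N = 24586.
C: Wₕ = 0.34759619; term = 0.34759619²·(1 − 0.08834542)·8743/755 = 1.2755394.
E: Wₕ = 0.41710730; term = 0.41710730²·(1 − 0.05529010)·4262/567 = 1.2354479.
A: Wₕ = 0.23529651; term = 0.23529651²·(1 − 0.12463267)·29190/721 = 1.9620955.
Sum = 4.4730828.
SE = √(4.4730828) = 2.11.

2.11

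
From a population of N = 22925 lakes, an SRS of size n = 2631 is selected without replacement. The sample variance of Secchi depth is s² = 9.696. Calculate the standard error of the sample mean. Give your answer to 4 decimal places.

Under SRS without replacement, Var(ȳ) = (1 − f)·s²/n with f = n/N = 2631/22925 = 0.11476554.
Var(ȳ) = (1 − 0.11476554)·9.696/2631 = 0.88523446·0.0036852908 = 0.0032623464.
SE(ȳ) = √(0.0032623464) = 0.0571.

0.0571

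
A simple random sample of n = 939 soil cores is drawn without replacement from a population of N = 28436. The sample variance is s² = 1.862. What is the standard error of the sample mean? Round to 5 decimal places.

0.04379

Under SRS without replacement, Var(ȳ) = (1 − f)·s²/n with f = n/N = 939/28436 = 0.03302152.
Var(ȳ) = (1 − 0.03302152)·1.862/939 = 0.96697848·0.0019829606 = 0.0019174802.
SE(ȳ) = √(0.0019174802) = 0.04379.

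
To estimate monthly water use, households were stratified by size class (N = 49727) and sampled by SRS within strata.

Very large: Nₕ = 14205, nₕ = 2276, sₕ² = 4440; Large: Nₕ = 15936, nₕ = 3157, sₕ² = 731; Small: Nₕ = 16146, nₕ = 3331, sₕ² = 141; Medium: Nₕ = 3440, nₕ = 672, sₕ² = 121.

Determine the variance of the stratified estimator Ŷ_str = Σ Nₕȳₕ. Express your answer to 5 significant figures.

Var(Ŷ_str) = Σₕ Nₕ²(1 − fₕ)sₕ²/nₕ.
Very large: 14205²·(1 − 2276/14205)·4440/2276 = 3.3056433 × 10^8.
Large: 15936²·(1 − 3157/15936)·731/3157 = 4.7154049 × 10^7.
Small: 16146²·(1 − 3331/16146)·141/3331 = 8.7584658 × 10^6.
Medium: 3440²·(1 − 672/3440)·121/672 = 1.7145124 × 10^6.
Sum = 3.8819136 × 10^8.

3.8819 × 10^8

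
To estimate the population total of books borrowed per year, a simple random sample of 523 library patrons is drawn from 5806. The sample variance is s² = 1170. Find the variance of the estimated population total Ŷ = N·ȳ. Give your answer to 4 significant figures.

6.862 × 10^7

Var(Ŷ) = N²·Var(ȳ) = N²·(1 − n/N)·s²/n.
f = 523/5806 = 0.09007923; Var(ȳ) = 0.90992077·1170/523 = 2.035578.
Var(Ŷ) = 5806² · 2.035578 = 6.8618593 × 10^7.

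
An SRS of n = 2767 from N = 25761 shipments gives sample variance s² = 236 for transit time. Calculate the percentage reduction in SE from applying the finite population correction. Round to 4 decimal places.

f = n/N = 2767/25761 = 0.10741043.
SE_no-fpc = √(s²/n) = 0.29204611; SE_fpc = √((1−f)s²/n) = 0.27591628.
Ratio = √(1−f) = 0.94476959. Reduction = 100·(1 − 0.94476959) = 5.5230%.

5.5230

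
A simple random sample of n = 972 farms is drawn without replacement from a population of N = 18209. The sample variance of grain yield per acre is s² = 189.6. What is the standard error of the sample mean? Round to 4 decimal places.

Under SRS without replacement, Var(ȳ) = (1 − f)·s²/n with f = n/N = 972/18209 = 0.05338020.
Var(ȳ) = (1 − 0.05338020)·189.6/972 = 0.94661980·0.19506173 = 0.18464929.
SE(ȳ) = √(0.18464929) = 0.4297.

0.4297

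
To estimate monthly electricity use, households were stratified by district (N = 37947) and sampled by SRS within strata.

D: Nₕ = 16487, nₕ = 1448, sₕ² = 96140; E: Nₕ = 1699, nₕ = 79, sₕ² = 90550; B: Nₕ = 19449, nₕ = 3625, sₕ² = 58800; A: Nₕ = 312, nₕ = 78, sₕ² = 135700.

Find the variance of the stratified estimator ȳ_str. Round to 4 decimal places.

Var(ȳ_str) = Σₕ Wₕ²(1 − fₕ)sₕ²/nₕ with Wₕ = Nₕ/N, N = 37947.
D: Wₕ = 0.43447440; term = 0.43447440²·(1 − 0.08782677)·96140/1448 = 11.432501.
E: Wₕ = 0.04477297; term = 0.04477297²·(1 − 0.04649794)·90550/79 = 2.1908612.
B: Wₕ = 0.51253063; term = 0.51253063²·(1 − 0.18638490)·58800/3625 = 3.4667935.
A: Wₕ = 0.00822199; term = 0.00822199²·(1 − 0.25000000)·135700/78 = 0.088206543.
Sum = 17.178362.

17.1784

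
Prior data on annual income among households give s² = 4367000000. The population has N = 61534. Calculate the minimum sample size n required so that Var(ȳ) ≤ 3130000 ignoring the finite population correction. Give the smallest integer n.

1396

Without fpc, n₀ = s²/D = 4367000000/3130000 = 1395.2077.
Rounding up, n = 1396.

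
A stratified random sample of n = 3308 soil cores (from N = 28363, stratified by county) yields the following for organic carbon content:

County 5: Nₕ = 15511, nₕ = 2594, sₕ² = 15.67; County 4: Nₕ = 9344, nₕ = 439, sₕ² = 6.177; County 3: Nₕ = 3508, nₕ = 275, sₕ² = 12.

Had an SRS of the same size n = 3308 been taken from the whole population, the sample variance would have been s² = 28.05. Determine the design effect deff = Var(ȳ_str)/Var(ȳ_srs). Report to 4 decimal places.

0.4773

Var(ȳ_str) = Σ Wₕ²(1−fₕ)sₕ²/nₕ with Wₕ = Nₕ/28363:
  County 5: (15511/28363)²·(1−2594/15511)·15.67/2594 = 0.0015045137
  County 4: (9344/28363)²·(1−439/9344)·6.177/439 = 0.001455377
  County 3: (3508/28363)²·(1−275/3508)·12/275 = 6.1519035 × 10^-4
  → Var(ȳ_str) = 0.0035750811.
Var(ȳ_srs) = (1 − 3308/28363)·28.05/3308 = 0.0074904793.
deff = 0.0035750811 / 0.0074904793 = 0.4773.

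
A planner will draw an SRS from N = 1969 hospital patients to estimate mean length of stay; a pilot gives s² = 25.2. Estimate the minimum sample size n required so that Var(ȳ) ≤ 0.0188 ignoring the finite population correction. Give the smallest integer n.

1341

Without fpc, n₀ = s²/D = 25.2/0.0188 = 1340.4255.
Rounding up, n = 1341.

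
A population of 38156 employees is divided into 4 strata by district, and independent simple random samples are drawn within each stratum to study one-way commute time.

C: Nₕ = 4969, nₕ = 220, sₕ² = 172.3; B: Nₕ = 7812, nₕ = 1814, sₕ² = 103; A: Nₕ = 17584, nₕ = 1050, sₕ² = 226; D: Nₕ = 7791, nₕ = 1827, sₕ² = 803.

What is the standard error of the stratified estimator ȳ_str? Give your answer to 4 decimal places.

Var(ȳ_str) = Σₕ Wₕ²(1 − fₕ)sₕ²/nₕ with Wₕ = Nₕ/N, N = 38156.
C: Wₕ = 0.13022854; term = 0.13022854²·(1 − 0.04427450)·172.3/220 = 0.01269428.
B: Wₕ = 0.20473844; term = 0.20473844²·(1 − 0.23220686)·103/1814 = 0.0018274393.
A: Wₕ = 0.46084495; term = 0.46084495²·(1 − 0.05971338)·226/1050 = 0.042982242.
D: Wₕ = 0.20418807; term = 0.20418807²·(1 − 0.23450135)·803/1827 = 0.014027561.
Sum = 0.071531522.
SE = √(0.071531522) = 0.2675.

0.2675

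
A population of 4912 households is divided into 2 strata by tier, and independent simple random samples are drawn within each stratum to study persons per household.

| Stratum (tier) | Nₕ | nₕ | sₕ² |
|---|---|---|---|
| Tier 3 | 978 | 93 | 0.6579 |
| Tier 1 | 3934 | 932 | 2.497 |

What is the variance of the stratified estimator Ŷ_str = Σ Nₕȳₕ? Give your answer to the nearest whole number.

37764

Var(Ŷ_str) = Σₕ Nₕ²(1 − fₕ)sₕ²/nₕ.
Tier 3: 978²·(1 − 93/978)·0.6579/93 = 6122.9267.
Tier 1: 3934²·(1 − 932/3934)·2.497/932 = 31640.816.
Sum = 37763.743.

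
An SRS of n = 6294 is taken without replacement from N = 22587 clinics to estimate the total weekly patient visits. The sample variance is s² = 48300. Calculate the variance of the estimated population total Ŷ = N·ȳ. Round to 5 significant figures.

2.8241 × 10^9

Var(Ŷ) = N²·Var(ȳ) = N²·(1 − n/N)·s²/n.
f = 6294/22587 = 0.27865586; Var(ȳ) = 0.72134414·48300/6294 = 5.535577.
Var(Ŷ) = 22587² · 5.535577 = 2.8240995 × 10^9.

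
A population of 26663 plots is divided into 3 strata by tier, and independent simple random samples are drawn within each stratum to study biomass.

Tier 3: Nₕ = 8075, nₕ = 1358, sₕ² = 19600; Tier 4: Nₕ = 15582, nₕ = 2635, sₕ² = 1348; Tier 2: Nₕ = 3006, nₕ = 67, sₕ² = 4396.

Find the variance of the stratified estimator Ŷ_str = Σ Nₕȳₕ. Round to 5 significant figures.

1.4657 × 10^9

Var(Ŷ_str) = Σₕ Nₕ²(1 − fₕ)sₕ²/nₕ.
Tier 3: 8075²·(1 − 1358/8075)·19600/1358 = 7.8284211 × 10^8.
Tier 4: 15582²·(1 − 2635/15582)·1348/2635 = 1.0320521 × 10^8.
Tier 2: 3006²·(1 − 67/3006)·4396/67 = 5.7965748 × 10^8.
Sum = 1.4657048 × 10^9.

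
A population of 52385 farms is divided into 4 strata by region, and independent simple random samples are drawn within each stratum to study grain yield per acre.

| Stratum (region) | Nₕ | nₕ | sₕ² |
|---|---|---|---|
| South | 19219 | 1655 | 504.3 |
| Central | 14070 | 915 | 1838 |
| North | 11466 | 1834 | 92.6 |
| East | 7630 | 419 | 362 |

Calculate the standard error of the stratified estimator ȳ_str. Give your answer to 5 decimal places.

Var(ȳ_str) = Σₕ Wₕ²(1 − fₕ)sₕ²/nₕ with Wₕ = Nₕ/N, N = 52385.
South: Wₕ = 0.36687983; term = 0.36687983²·(1 − 0.08611270)·504.3/1655 = 0.037482736.
Central: Wₕ = 0.26858834; term = 0.26858834²·(1 − 0.06503198)·1838/915 = 0.13548633.
North: Wₕ = 0.21887945; term = 0.21887945²·(1 − 0.15995116)·92.6/1834 = 0.0020320115.
East: Wₕ = 0.14565238; term = 0.14565238²·(1 − 0.05491481)·362/419 = 0.017322106.
Sum = 0.19232318.
SE = √(0.19232318) = 0.43855.

0.43855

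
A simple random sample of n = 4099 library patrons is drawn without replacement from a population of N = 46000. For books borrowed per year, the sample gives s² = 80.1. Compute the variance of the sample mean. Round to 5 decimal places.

Under SRS without replacement, Var(ȳ) = (1 − f)·s²/n with f = n/N = 4099/46000 = 0.08910870.
Var(ȳ) = (1 − 0.08910870)·80.1/4099 = 0.91089130·0.019541352 = 0.017800047.

0.01780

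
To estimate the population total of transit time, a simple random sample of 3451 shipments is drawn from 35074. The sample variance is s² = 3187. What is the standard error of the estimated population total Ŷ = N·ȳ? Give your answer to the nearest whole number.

32005

Var(Ŷ) = N²·Var(ȳ) = N²·(1 − n/N)·s²/n.
f = 3451/35074 = 0.09839197; Var(ȳ) = 0.90160803·3187/3451 = 0.83263541.
Var(Ŷ) = 35074² · 0.83263541 = 1.024296 × 10^9.
SE(Ŷ) = √(1.024296 × 10^9) = 32005.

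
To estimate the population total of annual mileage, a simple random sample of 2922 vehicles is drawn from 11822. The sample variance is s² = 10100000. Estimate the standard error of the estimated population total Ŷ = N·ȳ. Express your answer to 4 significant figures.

603100

Var(Ŷ) = N²·Var(ȳ) = N²·(1 − n/N)·s²/n.
f = 2922/11822 = 0.24716630; Var(ȳ) = 0.75283370·10100000/2922 = 2602.1973.
Var(Ŷ) = 11822² · 2602.1973 = 3.6368227 × 10^11.
SE(Ŷ) = √(3.6368227 × 10^11) = 603100.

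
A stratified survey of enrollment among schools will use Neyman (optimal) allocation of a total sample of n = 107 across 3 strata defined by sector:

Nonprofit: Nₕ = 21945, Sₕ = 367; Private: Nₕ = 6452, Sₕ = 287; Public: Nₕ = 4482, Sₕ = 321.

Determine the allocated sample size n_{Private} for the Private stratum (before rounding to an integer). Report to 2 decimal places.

17.47

Neyman allocation: nₕ = n·NₕSₕ / Σⱼ NⱼSⱼ.
Σ NⱼSⱼ = 21945·367 + 6452·287 + 4482·321 = 1.1344261 × 10^7.
n_{Private} = 107·6452·287 / (1.1344261 × 10^7) = 17.47.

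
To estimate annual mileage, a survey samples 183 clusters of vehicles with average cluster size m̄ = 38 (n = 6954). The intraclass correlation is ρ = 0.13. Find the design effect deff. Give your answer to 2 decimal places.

deff = 1 + (38 − 1)·0.13 = 1 + 4.81 = 5.81.

5.81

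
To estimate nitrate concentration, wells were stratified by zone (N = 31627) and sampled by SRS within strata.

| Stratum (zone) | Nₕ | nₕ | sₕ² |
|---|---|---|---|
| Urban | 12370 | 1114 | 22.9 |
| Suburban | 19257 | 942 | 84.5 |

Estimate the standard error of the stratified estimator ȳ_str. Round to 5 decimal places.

Var(ȳ_str) = Σₕ Wₕ²(1 − fₕ)sₕ²/nₕ with Wₕ = Nₕ/N, N = 31627.
Urban: Wₕ = 0.39112151; term = 0.39112151²·(1 − 0.09005659)·22.9/1114 = 0.0028614626.
Suburban: Wₕ = 0.60887849; term = 0.60887849²·(1 − 0.04891728)·84.5/942 = 0.031628993.
Sum = 0.034490456.
SE = √(0.034490456) = 0.18572.

0.18572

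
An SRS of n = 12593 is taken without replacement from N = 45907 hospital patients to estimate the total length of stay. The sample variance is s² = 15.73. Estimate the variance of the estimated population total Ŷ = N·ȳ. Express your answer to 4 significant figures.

1.910 × 10^6

Var(Ŷ) = N²·Var(ȳ) = N²·(1 − n/N)·s²/n.
f = 12593/45907 = 0.27431546; Var(ȳ) = 0.72568454·15.73/12593 = 9.0645738 × 10^-4.
Var(Ŷ) = 45907² · (9.0645738 × 10^-4) = 1.910316 × 10^6.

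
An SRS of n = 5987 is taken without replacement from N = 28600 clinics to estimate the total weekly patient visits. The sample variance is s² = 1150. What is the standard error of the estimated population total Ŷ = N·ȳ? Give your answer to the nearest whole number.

Var(Ŷ) = N²·Var(ȳ) = N²·(1 − n/N)·s²/n.
f = 5987/28600 = 0.20933566; Var(ȳ) = 0.79066434·1150/5987 = 0.15187306.
Var(Ŷ) = 28600² · 0.15187306 = 1.2422609 × 10^8.
SE(Ŷ) = √(1.2422609 × 10^8) = 11146.

11146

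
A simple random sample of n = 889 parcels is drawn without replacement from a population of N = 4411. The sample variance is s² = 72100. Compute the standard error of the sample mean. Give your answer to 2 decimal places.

8.05

Under SRS without replacement, Var(ȳ) = (1 − f)·s²/n with f = n/N = 889/4411 = 0.20154160.
Var(ȳ) = (1 − 0.20154160)·72100/889 = 0.79845840·81.102362 = 64.756862.
SE(ȳ) = √(64.756862) = 8.05.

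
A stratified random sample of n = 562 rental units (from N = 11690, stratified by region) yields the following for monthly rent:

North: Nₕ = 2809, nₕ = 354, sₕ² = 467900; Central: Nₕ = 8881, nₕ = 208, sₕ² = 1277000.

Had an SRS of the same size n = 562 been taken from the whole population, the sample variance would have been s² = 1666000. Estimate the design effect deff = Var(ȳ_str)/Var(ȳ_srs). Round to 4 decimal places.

Var(ȳ_str) = Σ Wₕ²(1−fₕ)sₕ²/nₕ with Wₕ = Nₕ/11690:
  North: (2809/11690)²·(1−354/2809)·467900/354 = 66.699718
  Central: (8881/11690)²·(1−208/8881)·1277000/208 = 3460.4275
  → Var(ȳ_str) = 3527.1272.
Var(ȳ_srs) = (1 − 562/11690)·1666000/562 = 2821.8978.
deff = 3527.1272 / 2821.8978 = 1.2499.

1.2499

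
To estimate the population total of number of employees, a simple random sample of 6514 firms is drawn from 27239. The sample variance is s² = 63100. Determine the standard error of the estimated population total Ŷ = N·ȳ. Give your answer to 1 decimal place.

73949.2

Var(Ŷ) = N²·Var(ȳ) = N²·(1 − n/N)·s²/n.
f = 6514/27239 = 0.23914241; Var(ȳ) = 0.76085759·63100/6514 = 7.3702969.
Var(Ŷ) = 27239² · 7.3702969 = 5.4684885 × 10^9.
SE(Ŷ) = √(5.4684885 × 10^9) = 73949.2.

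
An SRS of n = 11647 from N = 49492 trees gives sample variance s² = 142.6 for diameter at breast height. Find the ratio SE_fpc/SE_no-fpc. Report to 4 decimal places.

0.8745

f = n/N = 11647/49492 = 0.23533096.
SE_no-fpc = √(s²/n) = 0.11065033; SE_fpc = √((1−f)s²/n) = 0.096758578.
Ratio = √(1−f) = 0.87445357.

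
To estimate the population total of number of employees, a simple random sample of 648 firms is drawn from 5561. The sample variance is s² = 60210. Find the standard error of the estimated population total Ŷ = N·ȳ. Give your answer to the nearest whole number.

Var(Ŷ) = N²·Var(ȳ) = N²·(1 − n/N)·s²/n.
f = 648/5561 = 0.11652580; Var(ȳ) = 0.88347420·60210/648 = 82.089477.
Var(Ŷ) = 5561² · 82.089477 = 2.5385942 × 10^9.
SE(Ŷ) = √(2.5385942 × 10^9) = 50384.

50384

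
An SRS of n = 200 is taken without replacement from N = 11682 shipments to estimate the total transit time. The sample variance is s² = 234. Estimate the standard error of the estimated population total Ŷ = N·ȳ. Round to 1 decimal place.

Var(Ŷ) = N²·Var(ȳ) = N²·(1 − n/N)·s²/n.
f = 200/11682 = 0.01712036; Var(ȳ) = 0.98287964·234/200 = 1.1499692.
Var(Ŷ) = 11682² · 1.1499692 = 1.5693529 × 10^8.
SE(Ŷ) = √(1.5693529 × 10^8) = 12527.4.

12527.4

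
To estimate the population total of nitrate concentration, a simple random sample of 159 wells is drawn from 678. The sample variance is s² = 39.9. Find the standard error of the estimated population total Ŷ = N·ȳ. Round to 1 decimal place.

297.2

Var(Ŷ) = N²·Var(ȳ) = N²·(1 − n/N)·s²/n.
f = 159/678 = 0.23451327; Var(ȳ) = 0.76548673·39.9/159 = 0.19209384.
Var(Ŷ) = 678² · 0.19209384 = 88302.465.
SE(Ŷ) = √(88302.465) = 297.2.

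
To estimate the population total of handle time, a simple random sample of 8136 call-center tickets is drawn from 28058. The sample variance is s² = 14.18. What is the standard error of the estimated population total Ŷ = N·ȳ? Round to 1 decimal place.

Var(Ŷ) = N²·Var(ȳ) = N²·(1 − n/N)·s²/n.
f = 8136/28058 = 0.28997077; Var(ȳ) = 0.71002923·14.18/8136 = 0.0012374895.
Var(Ŷ) = 28058² · 0.0012374895 = 974215.3.
SE(Ŷ) = √(974215.3) = 987.0.

987.0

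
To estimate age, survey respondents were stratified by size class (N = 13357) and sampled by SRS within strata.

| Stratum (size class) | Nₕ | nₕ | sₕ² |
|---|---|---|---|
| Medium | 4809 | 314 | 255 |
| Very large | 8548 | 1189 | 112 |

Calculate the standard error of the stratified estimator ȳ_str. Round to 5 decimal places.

Var(ȳ_str) = Σₕ Wₕ²(1 − fₕ)sₕ²/nₕ with Wₕ = Nₕ/N, N = 13357.
Medium: Wₕ = 0.36003594; term = 0.36003594²·(1 − 0.06529424)·255/314 = 0.098395934.
Very large: Wₕ = 0.63996406; term = 0.63996406²·(1 − 0.13909686)·112/1189 = 0.033212505.
Sum = 0.13160844.
SE = √(0.13160844) = 0.36278.

0.36278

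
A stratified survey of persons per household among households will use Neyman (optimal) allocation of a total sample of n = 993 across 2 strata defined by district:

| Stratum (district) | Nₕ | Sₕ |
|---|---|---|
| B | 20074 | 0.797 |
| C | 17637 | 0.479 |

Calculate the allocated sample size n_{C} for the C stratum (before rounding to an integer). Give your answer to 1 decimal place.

343.1

Neyman allocation: nₕ = n·NₕSₕ / Σⱼ NⱼSⱼ.
Σ NⱼSⱼ = 20074·0.797 + 17637·0.479 = 24447.101.
n_{C} = 993·17637·0.479 / 24447.101 = 343.1.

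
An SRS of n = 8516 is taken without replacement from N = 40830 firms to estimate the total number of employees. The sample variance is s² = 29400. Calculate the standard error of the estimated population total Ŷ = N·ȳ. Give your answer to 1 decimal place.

Var(Ŷ) = N²·Var(ȳ) = N²·(1 − n/N)·s²/n.
f = 8516/40830 = 0.20857213; Var(ȳ) = 0.79142787·29400/8516 = 2.7322663.
Var(Ŷ) = 40830² · 2.7322663 = 4.5549308 × 10^9.
SE(Ŷ) = √(4.5549308 × 10^9) = 67490.2.

67490.2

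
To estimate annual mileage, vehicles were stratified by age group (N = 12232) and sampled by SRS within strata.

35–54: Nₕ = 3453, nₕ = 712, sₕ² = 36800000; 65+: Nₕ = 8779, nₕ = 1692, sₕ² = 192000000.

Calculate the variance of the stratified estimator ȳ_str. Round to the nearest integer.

Var(ȳ_str) = Σₕ Wₕ²(1 − fₕ)sₕ²/nₕ with Wₕ = Nₕ/N, N = 12232.
35–54: Wₕ = 0.28229235; term = 0.28229235²·(1 − 0.20619751)·36800000/712 = 3269.4786.
65+: Wₕ = 0.71770765; term = 0.71770765²·(1 − 0.19273266)·192000000/1692 = 47186.026.
Sum = 50455.505.

50456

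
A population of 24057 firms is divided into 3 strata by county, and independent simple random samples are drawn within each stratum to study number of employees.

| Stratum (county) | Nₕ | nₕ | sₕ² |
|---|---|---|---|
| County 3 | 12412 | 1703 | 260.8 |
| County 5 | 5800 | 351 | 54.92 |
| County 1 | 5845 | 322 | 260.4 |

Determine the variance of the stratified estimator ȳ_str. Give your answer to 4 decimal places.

0.0888

Var(ȳ_str) = Σₕ Wₕ²(1 − fₕ)sₕ²/nₕ with Wₕ = Nₕ/N, N = 24057.
County 3: Wₕ = 0.51594131; term = 0.51594131²·(1 − 0.13720593)·260.8/1703 = 0.035172293.
County 5: Wₕ = 0.24109407; term = 0.24109407²·(1 − 0.06051724)·54.92/351 = 0.0085444729.
County 1: Wₕ = 0.24296463; term = 0.24296463²·(1 − 0.05508982)·260.4/322 = 0.045108847.
Sum = 0.088825613.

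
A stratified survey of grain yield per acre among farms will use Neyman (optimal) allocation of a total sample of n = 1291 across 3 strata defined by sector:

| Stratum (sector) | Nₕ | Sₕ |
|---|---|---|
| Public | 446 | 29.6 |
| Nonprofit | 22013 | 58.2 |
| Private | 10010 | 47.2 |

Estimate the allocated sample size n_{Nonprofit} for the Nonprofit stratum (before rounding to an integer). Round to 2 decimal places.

936.12

Neyman allocation: nₕ = n·NₕSₕ / Σⱼ NⱼSⱼ.
Σ NⱼSⱼ = 446·29.6 + 22013·58.2 + 10010·47.2 = 1.7668302 × 10^6.
n_{Nonprofit} = 1291·22013·58.2 / (1.7668302 × 10^6) = 936.12.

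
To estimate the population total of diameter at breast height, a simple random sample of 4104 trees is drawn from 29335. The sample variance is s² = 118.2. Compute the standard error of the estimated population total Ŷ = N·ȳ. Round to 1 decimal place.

Var(Ŷ) = N²·Var(ȳ) = N²·(1 − n/N)·s²/n.
f = 4104/29335 = 0.13990114; Var(ȳ) = 0.86009886·118.2/4104 = 0.024771853.
Var(Ŷ) = 29335² · 0.024771853 = 2.1317225 × 10^7.
SE(Ŷ) = √(2.1317225 × 10^7) = 4617.1.

4617.1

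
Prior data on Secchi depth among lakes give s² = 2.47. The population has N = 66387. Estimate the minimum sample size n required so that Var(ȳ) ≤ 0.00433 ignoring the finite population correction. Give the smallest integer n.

Without fpc, n₀ = s²/D = 2.47/0.00433 = 570.4388.
Rounding up, n = 571.

571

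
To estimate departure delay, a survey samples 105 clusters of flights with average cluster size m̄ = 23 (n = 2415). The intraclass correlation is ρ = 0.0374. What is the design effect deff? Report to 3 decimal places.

deff = 1 + (23 − 1)·0.0374 = 1 + 0.8228 = 1.8228.

1.823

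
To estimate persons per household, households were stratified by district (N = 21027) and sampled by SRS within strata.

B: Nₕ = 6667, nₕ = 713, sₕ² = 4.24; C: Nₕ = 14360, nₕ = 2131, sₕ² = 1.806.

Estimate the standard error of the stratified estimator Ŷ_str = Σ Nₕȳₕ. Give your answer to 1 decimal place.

620.4

Var(Ŷ_str) = Σₕ Nₕ²(1 − fₕ)sₕ²/nₕ.
B: 6667²·(1 − 713/6667)·4.24/713 = 236056.31.
C: 14360²·(1 − 2131/14360)·1.806/2131 = 148826.3.
Sum = 384882.61.
SE = √(384882.61) = 620.4.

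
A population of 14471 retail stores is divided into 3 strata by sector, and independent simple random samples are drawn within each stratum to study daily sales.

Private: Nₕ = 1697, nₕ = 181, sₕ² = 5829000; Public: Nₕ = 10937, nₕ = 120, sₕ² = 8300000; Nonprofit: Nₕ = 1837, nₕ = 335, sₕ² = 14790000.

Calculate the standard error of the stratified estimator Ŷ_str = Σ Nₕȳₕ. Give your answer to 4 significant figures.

Var(Ŷ_str) = Σₕ Nₕ²(1 − fₕ)sₕ²/nₕ.
Private: 1697²·(1 − 181/1697)·5829000/181 = 8.2850765 × 10^10.
Public: 10937²·(1 − 120/10937)·8300000/120 = 8.1827991 × 10^12.
Nonprofit: 1837²·(1 − 335/1837)·14790000/335 = 1.2181547 × 10^11.
Sum = 8.3874653 × 10^12.
SE = √(8.3874653 × 10^12) = 2.896 × 10^6.

2.896 × 10^6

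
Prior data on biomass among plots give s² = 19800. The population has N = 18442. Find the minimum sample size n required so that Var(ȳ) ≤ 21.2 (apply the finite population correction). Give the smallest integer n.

889

Without fpc, n₀ = s²/D = 19800/21.2 = 933.9623.
With fpc, (1 − n/N)·s²/n ≤ D requires n ≥ n₀/(1 + n₀/N) = 933.9623/(1 + 933.9623/18442) = 888.9433.
Rounding up, n = 889.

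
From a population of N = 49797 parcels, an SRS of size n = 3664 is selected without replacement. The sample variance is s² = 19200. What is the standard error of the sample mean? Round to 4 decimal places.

2.2033

Under SRS without replacement, Var(ȳ) = (1 − f)·s²/n with f = n/N = 3664/49797 = 0.07357873.
Var(ȳ) = (1 − 0.07357873)·19200/3664 = 0.92642127·5.2401747 = 4.8546093.
SE(ȳ) = √(4.8546093) = 2.2033.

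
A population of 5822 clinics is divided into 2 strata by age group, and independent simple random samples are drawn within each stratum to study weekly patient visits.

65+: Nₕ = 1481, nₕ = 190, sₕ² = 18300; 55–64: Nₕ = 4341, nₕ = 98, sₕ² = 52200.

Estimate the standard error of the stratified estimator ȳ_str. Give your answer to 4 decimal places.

17.1719

Var(ȳ_str) = Σₕ Wₕ²(1 − fₕ)sₕ²/nₕ with Wₕ = Nₕ/N, N = 5822.
65+: Wₕ = 0.25437994; term = 0.25437994²·(1 − 0.12829169)·18300/190 = 5.4329335.
55–64: Wₕ = 0.74562006; term = 0.74562006²·(1 − 0.02257544)·52200/98 = 289.44286.
Sum = 294.87579.
SE = √(294.87579) = 17.1719.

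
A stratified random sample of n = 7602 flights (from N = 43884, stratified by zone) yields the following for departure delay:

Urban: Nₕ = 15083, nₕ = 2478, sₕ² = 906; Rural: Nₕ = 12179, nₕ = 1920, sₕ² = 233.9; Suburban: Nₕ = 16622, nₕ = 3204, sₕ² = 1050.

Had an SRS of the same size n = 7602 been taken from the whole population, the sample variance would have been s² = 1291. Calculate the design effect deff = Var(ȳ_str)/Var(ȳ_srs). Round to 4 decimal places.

Var(ȳ_str) = Σ Wₕ²(1−fₕ)sₕ²/nₕ with Wₕ = Nₕ/43884:
  Urban: (15083/43884)²·(1−2478/15083)·906/2478 = 0.036094835
  Rural: (12179/43884)²·(1−1920/12179)·233.9/1920 = 0.0079037508
  Suburban: (16622/43884)²·(1−3204/16622)·1050/3204 = 0.037953816
  → Var(ȳ_str) = 0.081952402.
Var(ȳ_srs) = (1 − 7602/43884)·1291/7602 = 0.14040526.
deff = 0.081952402 / 0.14040526 = 0.5837.

0.5837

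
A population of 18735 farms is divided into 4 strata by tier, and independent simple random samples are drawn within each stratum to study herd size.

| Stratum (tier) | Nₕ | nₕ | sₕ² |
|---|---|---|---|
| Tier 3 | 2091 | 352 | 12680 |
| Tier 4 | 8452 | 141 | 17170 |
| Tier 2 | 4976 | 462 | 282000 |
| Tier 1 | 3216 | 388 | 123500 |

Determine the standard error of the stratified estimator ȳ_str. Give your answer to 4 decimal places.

8.4883

Var(ȳ_str) = Σₕ Wₕ²(1 − fₕ)sₕ²/nₕ with Wₕ = Nₕ/N, N = 18735.
Tier 3: Wₕ = 0.11160929; term = 0.11160929²·(1 − 0.16834051)·12680/352 = 0.37318382.
Tier 4: Wₕ = 0.45113424; term = 0.45113424²·(1 − 0.01668244)·17170/141 = 24.370058.
Tier 2: Wₕ = 0.26559915; term = 0.26559915²·(1 − 0.09284566)·282000/462 = 39.060848.
Tier 1: Wₕ = 0.17165733; term = 0.17165733²·(1 − 0.12064677)·123500/388 = 8.2475182.
Sum = 72.051608.
SE = √(72.051608) = 8.4883.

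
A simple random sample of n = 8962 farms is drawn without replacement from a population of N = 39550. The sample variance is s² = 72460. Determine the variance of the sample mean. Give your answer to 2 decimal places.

6.25

Under SRS without replacement, Var(ȳ) = (1 − f)·s²/n with f = n/N = 8962/39550 = 0.22659924.
Var(ȳ) = (1 − 0.22659924)·72460/8962 = 0.77340076·8.0852488 = 6.2531376.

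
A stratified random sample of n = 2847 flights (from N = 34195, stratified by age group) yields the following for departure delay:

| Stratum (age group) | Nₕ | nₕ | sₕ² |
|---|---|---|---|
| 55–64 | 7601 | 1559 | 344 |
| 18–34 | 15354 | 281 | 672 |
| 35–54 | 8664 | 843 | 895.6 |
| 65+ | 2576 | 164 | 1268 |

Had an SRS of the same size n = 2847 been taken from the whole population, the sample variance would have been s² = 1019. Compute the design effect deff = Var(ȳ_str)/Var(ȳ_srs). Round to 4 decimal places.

Var(ȳ_str) = Σ Wₕ²(1−fₕ)sₕ²/nₕ with Wₕ = Nₕ/34195:
  55–64: (7601/34195)²·(1−1559/7601)·344/1559 = 0.0086663967
  18–34: (15354/34195)²·(1−281/15354)·672/281 = 0.47332449
  35–54: (8664/34195)²·(1−843/8664)·895.6/843 = 0.061566154
  65+: (2576/34195)²·(1−164/2576)·1268/164 = 0.04108406
  → Var(ȳ_str) = 0.5846411.
Var(ȳ_srs) = (1 − 2847/34195)·1019/2847 = 0.32812094.
deff = 0.5846411 / 0.32812094 = 1.7818.

1.7818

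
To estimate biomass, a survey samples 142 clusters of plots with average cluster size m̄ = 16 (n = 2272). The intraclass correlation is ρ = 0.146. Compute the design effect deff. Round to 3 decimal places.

deff = 1 + (16 − 1)·0.146 = 1 + 2.19 = 3.19.

3.190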